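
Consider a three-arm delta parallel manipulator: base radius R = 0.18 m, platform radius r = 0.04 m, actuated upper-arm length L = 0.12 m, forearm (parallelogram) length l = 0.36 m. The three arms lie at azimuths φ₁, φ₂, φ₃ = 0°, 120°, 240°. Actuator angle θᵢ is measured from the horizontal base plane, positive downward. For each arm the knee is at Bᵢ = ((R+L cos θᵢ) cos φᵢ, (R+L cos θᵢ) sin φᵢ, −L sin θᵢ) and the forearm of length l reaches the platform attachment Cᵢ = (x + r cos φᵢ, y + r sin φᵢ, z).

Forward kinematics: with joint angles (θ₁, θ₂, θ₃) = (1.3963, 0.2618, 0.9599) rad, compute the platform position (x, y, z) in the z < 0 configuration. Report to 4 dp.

arm 1 at φ=0.0°: (R−r)+L cos θ1 = 0.1608;  centre 1 = (0.1608, 0.0000, -0.1182)
arm 2 at φ=120.0°: (R−r)+L cos θ2 = 0.2559;  centre 2 = (-0.1280, 0.2216, -0.0311)
arm 3 at φ=240.0°: (R−r)+L cos θ3 = 0.2088;  centre 3 = (-0.1044, -0.1809, -0.0983)
subtract pairs → two planes through P
linear system: -0.5776x+0.4433y = 0.0266−0.1742z; -0.5305x+-0.3617y = 0.0134−0.0398z
Cramer: x(z) = -0.0351+0.1816z;  y(z) = 0.0143-0.1564z
into |P−centre ₁|² = l²: 1.0575z² + 0.1607z + -0.0770 = 0;  Δ = 0.3517;  z = -0.3564 or 0.2044 → z<0 root = -0.3564
x = -0.0998, y = 0.0701

(-0.0998, 0.0701, -0.3564)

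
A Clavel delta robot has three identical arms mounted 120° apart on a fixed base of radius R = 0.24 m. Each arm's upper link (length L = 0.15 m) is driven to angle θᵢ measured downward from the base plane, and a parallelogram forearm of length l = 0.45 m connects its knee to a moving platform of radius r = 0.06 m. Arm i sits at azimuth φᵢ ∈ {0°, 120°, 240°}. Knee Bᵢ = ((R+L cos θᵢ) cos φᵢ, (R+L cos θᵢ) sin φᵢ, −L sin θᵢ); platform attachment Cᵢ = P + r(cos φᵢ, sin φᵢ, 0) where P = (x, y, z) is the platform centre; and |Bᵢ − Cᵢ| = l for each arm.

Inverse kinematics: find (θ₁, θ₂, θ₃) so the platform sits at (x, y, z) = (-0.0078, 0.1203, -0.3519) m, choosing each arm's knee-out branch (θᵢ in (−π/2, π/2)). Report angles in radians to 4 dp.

φ1=0.0° → target in arm frame (-0.0078, 0.1203)
  e−x'=0.1878;  (l²−L²−(e−x')²−y'²−z²)/2L = 0.0214
  θ1 = atan2(B,A) + arccos(C/0.3989) = 0.4365
rotate P by −φ2: (0.1081, -0.0534, -0.3519)
  A cos θ + B sin θ = C:  0.0719·cos θ + -0.3519·sin θ = 0.1605
  γ=atan2(-0.3519,0.0719)=-1.3692;  ψ=arccos(0.4468)=1.1076;  θ2=γ+ψ≈-0.2616
φ3=240.0° → target in arm frame (-0.1003, -0.0669)
  e−x'=0.2803;  (l²−L²−(e−x')²−y'²−z²)/2L = -0.0896
  θ3 = atan2(B,A) + arccos(C/0.4499) = 0.8730

θ₁ = 0.4365, θ₂ = -0.2616, θ₃ = 0.8730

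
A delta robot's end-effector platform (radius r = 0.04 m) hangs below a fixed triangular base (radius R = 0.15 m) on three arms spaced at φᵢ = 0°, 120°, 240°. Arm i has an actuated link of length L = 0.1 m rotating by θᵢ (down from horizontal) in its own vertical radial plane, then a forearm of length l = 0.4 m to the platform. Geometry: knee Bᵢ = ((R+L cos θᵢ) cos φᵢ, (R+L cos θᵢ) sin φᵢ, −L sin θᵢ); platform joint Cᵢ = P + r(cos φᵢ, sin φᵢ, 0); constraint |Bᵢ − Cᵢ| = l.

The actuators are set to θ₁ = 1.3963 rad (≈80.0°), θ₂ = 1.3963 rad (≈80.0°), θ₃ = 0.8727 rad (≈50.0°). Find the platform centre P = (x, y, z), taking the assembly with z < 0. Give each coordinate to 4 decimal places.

(-0.0320, -0.0555, -0.4611)

S1 = (0.1274·cos0.0°, 0.1274·sin0.0°, -0.0985) = (0.1274, 0.0000, -0.0985)
arm 2 at φ=120.0°: (R−r)+L cos θ2 = 0.1274;  S2 = (-0.0637, 0.1103, -0.0985)
arm 3 at φ=240.0°: (R−r)+L cos θ3 = 0.1743;  S3 = (-0.0871, -0.1509, -0.0766)
|S₂|²−|S₁|² = 0.0000;  |S₃|²−|S₁|² = 0.0103
plane₁₂: -0.3821x+0.2206y+0.0000z = 0.0000
Cramer: x(z) = -0.0108+0.0460z;  y(z) = -0.0188+0.0796z
quadratic in z: (1.0085)z²+(0.1813)z+(-0.1308)=0, √Δ=0.7488 → z ∈ {-0.4611, 0.2814}; z = -0.4611 (taking z<0)
x = -0.0320, y = -0.0555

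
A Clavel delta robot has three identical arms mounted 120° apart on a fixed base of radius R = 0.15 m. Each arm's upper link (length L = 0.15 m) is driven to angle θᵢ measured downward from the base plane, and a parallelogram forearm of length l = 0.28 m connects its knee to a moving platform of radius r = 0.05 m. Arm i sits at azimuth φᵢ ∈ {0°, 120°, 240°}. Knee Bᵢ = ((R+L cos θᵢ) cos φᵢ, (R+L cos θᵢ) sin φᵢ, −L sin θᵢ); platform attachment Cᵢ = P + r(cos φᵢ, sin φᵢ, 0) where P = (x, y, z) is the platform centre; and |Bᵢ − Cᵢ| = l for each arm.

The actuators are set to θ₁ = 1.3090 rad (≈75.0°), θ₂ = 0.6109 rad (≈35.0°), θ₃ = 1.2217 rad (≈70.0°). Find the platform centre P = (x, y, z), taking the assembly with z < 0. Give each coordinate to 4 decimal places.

(-0.0561, 0.0722, -0.3325)

O1 = (0.1388·cos0.0°, 0.1388·sin0.0°, -0.1449) = (0.1388, 0.0000, -0.1449)
arm 2 at φ=120.0°: (R−r)+L cos θ2 = 0.2229;  O2 = (-0.1114, 0.1930, -0.0860)
O3 = (0.1513·cos240.0°, 0.1513·sin240.0°, -0.1410) = (-0.0757, -0.1310, -0.1410)
eliminate P² terms by subtracting sphere 1 from 2 and 3
plane₁₂: -0.5005x+0.3860y+0.1177z = 0.0168
Cramer: x(z) = -0.0181+0.1142z;  y(z) = 0.0201-0.1568z
into |P−O₁|² = l²: 1.0376z² + 0.2476z + -0.0324 = 0;  Δ = 0.1957;  z = -0.3325 or 0.0939 → z<0 root = -0.3325
x = -0.0561, y = 0.0722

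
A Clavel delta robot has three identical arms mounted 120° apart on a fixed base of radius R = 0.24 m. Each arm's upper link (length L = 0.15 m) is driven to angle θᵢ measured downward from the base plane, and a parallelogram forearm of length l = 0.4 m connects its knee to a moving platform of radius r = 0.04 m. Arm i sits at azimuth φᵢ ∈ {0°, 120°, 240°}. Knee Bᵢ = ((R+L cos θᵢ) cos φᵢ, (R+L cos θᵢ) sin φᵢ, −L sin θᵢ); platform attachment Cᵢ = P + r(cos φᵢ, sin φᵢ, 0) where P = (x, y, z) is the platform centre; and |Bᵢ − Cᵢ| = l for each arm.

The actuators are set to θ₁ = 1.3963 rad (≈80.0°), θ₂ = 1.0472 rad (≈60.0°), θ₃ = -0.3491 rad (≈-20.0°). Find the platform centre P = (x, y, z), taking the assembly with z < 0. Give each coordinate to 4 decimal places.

φ1=0.0°: virtual centre (0.2260, 0.0000, -0.1477), radius l
φ2=120.0°: virtual centre (-0.1375, 0.2382, -0.1299), radius l
arm 3 at φ=240.0°: (R−r)+L cos θ3 = 0.3410;  O3 = (-0.1705, -0.2953, 0.0513)
|O₂|²−|O₁|² = 0.0196;  |O₃|²−|O₁|² = 0.0460
plane₁₂: -0.7271x+0.4763y+0.0356z = 0.0196
Cramer: x(z) = -0.0415+0.2610z;  y(z) = -0.0222+0.3236z
quadratic in z: (1.1728)z²+(0.1415)z+(-0.0661)=0, √Δ=0.5747 → z ∈ {-0.3053, 0.1847}; z = -0.3053 (taking z<0)
x = -0.1211, y = -0.1210

(-0.1211, -0.1210, -0.3053)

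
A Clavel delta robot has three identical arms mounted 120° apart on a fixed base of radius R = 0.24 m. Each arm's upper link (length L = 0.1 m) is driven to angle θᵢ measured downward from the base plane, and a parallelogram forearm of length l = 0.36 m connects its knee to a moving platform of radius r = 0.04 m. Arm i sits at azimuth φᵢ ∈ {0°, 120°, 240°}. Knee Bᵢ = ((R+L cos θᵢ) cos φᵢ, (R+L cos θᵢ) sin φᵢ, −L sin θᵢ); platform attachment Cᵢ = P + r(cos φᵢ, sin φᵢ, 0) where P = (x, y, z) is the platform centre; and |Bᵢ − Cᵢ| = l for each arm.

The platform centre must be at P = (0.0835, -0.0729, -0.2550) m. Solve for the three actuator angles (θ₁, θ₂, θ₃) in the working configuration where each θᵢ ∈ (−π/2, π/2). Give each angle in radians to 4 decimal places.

φ1=0.0° → target in arm frame (0.0835, -0.0729)
  A=0.1165, B=-0.2550, C=(l²−L²−A²−y'²−z²)/(2L)=0.1784
  √(A²+B²)=0.2804;  θ1 = -1.1423+0.8809 ≈ -0.2614
φ2=120.0° → target in arm frame (-0.1049, -0.0359)
  A cos θ + B sin θ = C:  0.3049·cos θ + -0.2550·sin θ = -0.1983
  √(A²+B²)=0.3975;  θ2 = -0.6965+2.0932 ≈ 1.3967
arm 3 (φ=240.0°): x'=0.0214, y'=0.1088
  A cos θ + B sin θ = C:  0.1786·cos θ + -0.2550·sin θ = 0.0542
  θ3 = atan2(B,A) + arccos(C/0.3113) = 0.4360

θ₁ = -0.2614, θ₂ = 1.3967, θ₃ = 0.4360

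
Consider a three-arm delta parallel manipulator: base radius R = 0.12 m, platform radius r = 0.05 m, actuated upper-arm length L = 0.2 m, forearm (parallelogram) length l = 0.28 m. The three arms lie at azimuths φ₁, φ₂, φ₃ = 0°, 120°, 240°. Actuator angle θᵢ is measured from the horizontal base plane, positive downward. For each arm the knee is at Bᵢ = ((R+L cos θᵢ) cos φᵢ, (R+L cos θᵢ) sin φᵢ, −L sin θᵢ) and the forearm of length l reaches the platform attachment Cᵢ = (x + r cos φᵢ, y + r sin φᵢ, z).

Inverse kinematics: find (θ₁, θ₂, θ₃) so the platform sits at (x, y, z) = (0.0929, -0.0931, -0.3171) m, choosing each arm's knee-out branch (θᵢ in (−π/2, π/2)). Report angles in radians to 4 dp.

θ₁ = 0.5235, θ₂ = 1.3092, θ₃ = 0.7855

φ1=0.0° → target in arm frame (0.0929, -0.0931)
  A cos θ + B sin θ = C:  -0.0229·cos θ + -0.3171·sin θ = -0.1784
  θ1 = atan2(B,A) + arccos(C/0.3179) = 0.5235
arm 2 (φ=120.0°): x'=-0.1271, y'=-0.0339
  A cos θ + B sin θ = C:  0.1971·cos θ + -0.3171·sin θ = -0.2554
  θ2 = atan2(B,A) + arccos(C/0.3734) = 1.3092
rotate P by −φ3: (0.0342, 0.1270, -0.3171)
  A cos θ + B sin θ = C:  0.0358·cos θ + -0.3171·sin θ = -0.1989
  γ=atan2(-0.3171,0.0358)=-1.4583;  ψ=arccos(-0.6233)=2.2438;  θ3=γ+ψ≈0.7855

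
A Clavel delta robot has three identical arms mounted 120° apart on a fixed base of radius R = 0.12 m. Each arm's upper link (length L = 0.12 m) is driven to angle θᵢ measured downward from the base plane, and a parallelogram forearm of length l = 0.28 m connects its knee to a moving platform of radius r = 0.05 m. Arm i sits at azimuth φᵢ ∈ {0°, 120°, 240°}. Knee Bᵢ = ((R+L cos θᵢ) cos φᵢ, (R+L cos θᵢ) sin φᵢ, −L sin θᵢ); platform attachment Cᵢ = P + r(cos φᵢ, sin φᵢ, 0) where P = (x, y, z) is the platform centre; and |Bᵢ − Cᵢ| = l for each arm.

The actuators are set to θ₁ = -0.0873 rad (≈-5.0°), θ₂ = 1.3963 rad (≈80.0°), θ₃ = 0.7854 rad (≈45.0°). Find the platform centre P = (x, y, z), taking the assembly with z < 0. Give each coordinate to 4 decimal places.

O1 = (0.1895·cos0.0°, 0.1895·sin0.0°, 0.0105) = (0.1895, 0.0000, 0.0105)
arm 2 at φ=120.0°: e+L cos θ2 = 0.0908;  O2 = (-0.0454, 0.0787, -0.1182)
φ3=240.0°: virtual centre (-0.0774, -0.1341, -0.0849), radius l
eliminate P² terms by subtracting sphere 1 from 2 and 3
[-0.4699 0.1573 -0.2573]·P = -0.0138;  [-0.5339 -0.2682 -0.1906]·P = -0.0049
Cramer: x(z) = 0.0213-0.4713z;  y(z) = -0.0243+0.2275z
sphere 1 gives Az²+Bz+C=0 with A=1.2739, B=0.1266, C=-0.0494;  B²−4AC=0.2677;  roots -0.2528, 0.1534;  negative root z = -0.2528
x = 0.1404, y = -0.0818

(0.1404, -0.0818, -0.2528)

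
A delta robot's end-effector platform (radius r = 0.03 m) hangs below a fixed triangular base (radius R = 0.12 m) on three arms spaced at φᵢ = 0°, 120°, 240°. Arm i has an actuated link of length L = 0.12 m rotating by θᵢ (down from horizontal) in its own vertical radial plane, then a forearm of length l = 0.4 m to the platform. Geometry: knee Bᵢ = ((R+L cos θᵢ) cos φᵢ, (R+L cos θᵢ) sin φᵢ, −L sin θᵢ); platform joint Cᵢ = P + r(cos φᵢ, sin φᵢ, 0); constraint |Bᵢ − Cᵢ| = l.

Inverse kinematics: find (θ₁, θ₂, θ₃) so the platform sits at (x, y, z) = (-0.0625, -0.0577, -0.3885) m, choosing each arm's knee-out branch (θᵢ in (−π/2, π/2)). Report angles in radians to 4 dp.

θ₁ = 0.6984, θ₂ = 0.5238, θ₃ = 0.0875

φ1=0.0° → target in arm frame (-0.0625, -0.0577)
  A=0.1525, B=-0.3885, C=(l²−L²−A²−y'²−z²)/(2L)=-0.1330
  γ=atan2(-0.3885,0.1525)=-1.1967;  ψ=arccos(-0.3186)=1.8951;  θ1=γ+ψ≈0.6984
arm 2 (φ=120.0°): x'=-0.0187, y'=0.0830
  e−x'=0.1087;  (l²−L²−(e−x')²−y'²−z²)/2L = -0.1002
  γ=atan2(-0.3885,0.1087)=-1.2979;  ψ=arccos(-0.2483)=1.8217;  θ2=γ+ψ≈0.5238
arm 3 (φ=240.0°): x'=0.0812, y'=-0.0253
  A=0.0088, B=-0.3885, C=(l²−L²−A²−y'²−z²)/(2L)=-0.0252
  γ=atan2(-0.3885,0.0088)=-1.5482;  ψ=arccos(-0.0649)=1.6357;  θ3=γ+ψ≈0.0875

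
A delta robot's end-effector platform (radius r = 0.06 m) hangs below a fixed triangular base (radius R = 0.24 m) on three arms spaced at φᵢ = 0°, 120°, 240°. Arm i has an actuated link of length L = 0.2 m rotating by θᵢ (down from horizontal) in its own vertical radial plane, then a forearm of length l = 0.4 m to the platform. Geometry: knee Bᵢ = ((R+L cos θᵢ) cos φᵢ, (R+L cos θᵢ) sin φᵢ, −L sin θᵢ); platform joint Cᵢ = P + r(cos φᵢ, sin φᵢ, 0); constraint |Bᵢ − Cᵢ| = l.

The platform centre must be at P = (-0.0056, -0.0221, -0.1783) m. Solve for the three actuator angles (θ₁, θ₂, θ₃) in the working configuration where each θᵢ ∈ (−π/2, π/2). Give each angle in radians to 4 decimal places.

rotate P by −φ1: (-0.0056, -0.0221, -0.1783)
  A cos θ + B sin θ = C:  0.1856·cos θ + -0.1783·sin θ = 0.1332
  γ=atan2(-0.1783,0.1856)=-0.7653;  ψ=arccos(0.5175)=1.0269;  θ1=γ+ψ≈0.2615
arm 2 (φ=120.0°): x'=-0.0163, y'=0.0159
  e−x'=0.1963;  (l²−L²−(e−x')²−y'²−z²)/2L = 0.1235
  θ2 = atan2(B,A) + arccos(C/0.2652) = 0.3491
arm 3 (φ=240.0°): x'=0.0219, y'=0.0062
  A cos θ + B sin θ = C:  0.1581·cos θ + -0.1783·sin θ = 0.1580
  γ=atan2(-0.1783,0.1581)=-0.8455;  ψ=arccos(0.6630)=0.8460;  θ3=γ+ψ≈0.0005

θ₁ = 0.2615, θ₂ = 0.3491, θ₃ = 0.0005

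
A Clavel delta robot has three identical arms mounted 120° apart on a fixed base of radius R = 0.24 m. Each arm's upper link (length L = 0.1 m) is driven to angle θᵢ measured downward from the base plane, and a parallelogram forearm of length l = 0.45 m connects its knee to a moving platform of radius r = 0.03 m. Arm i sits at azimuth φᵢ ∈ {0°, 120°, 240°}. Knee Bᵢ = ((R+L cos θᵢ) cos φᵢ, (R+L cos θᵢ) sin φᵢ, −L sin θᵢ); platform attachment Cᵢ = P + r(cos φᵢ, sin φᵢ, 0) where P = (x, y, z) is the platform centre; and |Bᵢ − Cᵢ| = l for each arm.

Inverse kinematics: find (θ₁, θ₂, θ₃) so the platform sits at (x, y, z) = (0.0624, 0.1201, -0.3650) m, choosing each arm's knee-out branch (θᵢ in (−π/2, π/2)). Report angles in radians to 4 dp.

θ₁ = 0.0870, θ₂ = 0.0000, θ₃ = 1.3966

arm 1 (φ=0.0°): x'=0.0624, y'=0.1201
  A cos θ + B sin θ = C:  0.1476·cos θ + -0.3650·sin θ = 0.1153
  √(A²+B²)=0.3937;  θ1 = -1.1865+1.2735 ≈ 0.0870
arm 2 (φ=120.0°): x'=0.0728, y'=-0.1141
  A=0.1372, B=-0.3650, C=(l²−L²−A²−y'²−z²)/(2L)=0.1372
  √(A²+B²)=0.3899;  θ2 = -1.2113+1.2113 ≈ 0.0000
φ3=240.0° → target in arm frame (-0.1352, -0.0060)
  e−x'=0.3452;  (l²−L²−(e−x')²−y'²−z²)/2L = -0.2997
  √(A²+B²)=0.5024;  θ3 = -0.8133+2.2099 ≈ 1.3966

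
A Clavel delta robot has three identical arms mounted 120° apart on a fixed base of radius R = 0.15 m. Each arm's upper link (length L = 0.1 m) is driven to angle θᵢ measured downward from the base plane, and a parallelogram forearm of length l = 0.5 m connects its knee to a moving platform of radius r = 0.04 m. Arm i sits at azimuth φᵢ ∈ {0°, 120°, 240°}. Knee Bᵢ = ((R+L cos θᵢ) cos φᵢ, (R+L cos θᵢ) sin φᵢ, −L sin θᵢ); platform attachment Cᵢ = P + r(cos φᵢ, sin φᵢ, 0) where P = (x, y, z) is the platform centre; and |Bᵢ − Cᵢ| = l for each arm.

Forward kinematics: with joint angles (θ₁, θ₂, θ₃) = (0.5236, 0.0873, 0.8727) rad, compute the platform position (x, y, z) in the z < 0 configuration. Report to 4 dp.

φ1=0.0°: virtual centre (0.1966, 0.0000, -0.0500), radius l
φ2=120.0°: virtual centre (-0.1048, 0.1815, -0.0087), radius l
centre 3 = (0.1743·cos240.0°, 0.1743·sin240.0°, -0.0766) = (-0.0871, -0.1509, -0.0766)
subtract pairs → two planes through P
[-0.6028 0.3631 0.0826]·P = 0.0029;  [-0.5675 -0.3019 -0.0532]·P = -0.0049
Cramer: x(z) = 0.0024+0.0144z;  y(z) = 0.0118-0.2034z
quadratic in z: (1.0416)z²+(0.0896)z+(-0.2096)=0, √Δ=0.9388 → z ∈ {-0.4937, 0.4077}; z = -0.4937 (taking z<0)
x = -0.0048, y = 0.1122

(-0.0048, 0.1122, -0.4937)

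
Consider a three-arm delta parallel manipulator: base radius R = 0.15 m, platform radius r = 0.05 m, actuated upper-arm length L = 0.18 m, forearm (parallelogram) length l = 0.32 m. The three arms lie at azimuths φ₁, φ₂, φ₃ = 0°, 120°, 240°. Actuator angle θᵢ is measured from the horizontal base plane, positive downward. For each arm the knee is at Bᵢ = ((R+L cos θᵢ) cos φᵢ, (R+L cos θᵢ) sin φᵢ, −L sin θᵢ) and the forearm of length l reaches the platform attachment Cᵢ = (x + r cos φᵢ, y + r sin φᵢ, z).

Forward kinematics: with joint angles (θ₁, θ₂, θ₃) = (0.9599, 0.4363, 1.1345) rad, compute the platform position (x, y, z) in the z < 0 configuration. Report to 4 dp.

(-0.0242, 0.1000, -0.3491)

O1 = (0.2032·cos0.0°, 0.2032·sin0.0°, -0.1474) = (0.2032, 0.0000, -0.1474)
arm 2 at φ=120.0°: (R−r)+L cos θ2 = 0.2631;  O2 = (-0.1316, 0.2279, -0.0761)
O3 = (0.1761·cos240.0°, 0.1761·sin240.0°, -0.1631) = (-0.0880, -0.1525, -0.1631)
|O₂|²−|O₁|² = 0.0120;  |O₃|²−|O₁|² = -0.0054
linear system: -0.6696x+0.4558y = 0.0120−0.1428z; -0.5826x+-0.3050y = -0.0054−-0.0314z
det = 0.4697;  x = -0.0025+0.0622z,  y = 0.0226+-0.2218z
into |P−O₁|² = l²: 1.0531z² + 0.2593z + -0.0378 = 0;  Δ = 0.2265;  z = -0.3491 or 0.1029 → z<0 root = -0.3491
x = -0.0242, y = 0.1000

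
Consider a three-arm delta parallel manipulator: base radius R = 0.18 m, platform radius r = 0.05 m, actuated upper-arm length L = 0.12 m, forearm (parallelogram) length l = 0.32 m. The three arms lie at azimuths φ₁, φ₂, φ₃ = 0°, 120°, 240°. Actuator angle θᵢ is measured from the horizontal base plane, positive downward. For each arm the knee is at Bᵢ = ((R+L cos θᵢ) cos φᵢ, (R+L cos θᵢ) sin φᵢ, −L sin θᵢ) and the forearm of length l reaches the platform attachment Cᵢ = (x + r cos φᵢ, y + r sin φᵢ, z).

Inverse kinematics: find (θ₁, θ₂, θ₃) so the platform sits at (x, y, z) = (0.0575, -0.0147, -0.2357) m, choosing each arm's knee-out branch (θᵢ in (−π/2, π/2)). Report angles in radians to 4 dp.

θ₁ = -0.1748, θ₂ = 0.6113, θ₃ = 0.4363

arm 1 (φ=0.0°): x'=0.0575, y'=-0.0147
  A=0.0725, B=-0.2357, C=(l²−L²−A²−y'²−z²)/(2L)=0.1124
  γ=atan2(-0.2357,0.0725)=-1.2724;  ψ=arccos(0.4558)=1.0976;  θ1=γ+ψ≈-0.1748
arm 2 (φ=120.0°): x'=-0.0415, y'=-0.0424
  A=0.1715, B=-0.2357, C=(l²−L²−A²−y'²−z²)/(2L)=0.0052
  γ=atan2(-0.2357,0.1715)=-0.9418;  ψ=arccos(0.0177)=1.5531;  θ2=γ+ψ≈0.6113
rotate P by −φ3: (-0.0160, 0.0571, -0.2357)
  e−x'=0.1460;  (l²−L²−(e−x')²−y'²−z²)/2L = 0.0327
  γ=atan2(-0.2357,0.1460)=-1.0162;  ψ=arccos(0.1181)=1.4524;  θ3=γ+ψ≈0.4363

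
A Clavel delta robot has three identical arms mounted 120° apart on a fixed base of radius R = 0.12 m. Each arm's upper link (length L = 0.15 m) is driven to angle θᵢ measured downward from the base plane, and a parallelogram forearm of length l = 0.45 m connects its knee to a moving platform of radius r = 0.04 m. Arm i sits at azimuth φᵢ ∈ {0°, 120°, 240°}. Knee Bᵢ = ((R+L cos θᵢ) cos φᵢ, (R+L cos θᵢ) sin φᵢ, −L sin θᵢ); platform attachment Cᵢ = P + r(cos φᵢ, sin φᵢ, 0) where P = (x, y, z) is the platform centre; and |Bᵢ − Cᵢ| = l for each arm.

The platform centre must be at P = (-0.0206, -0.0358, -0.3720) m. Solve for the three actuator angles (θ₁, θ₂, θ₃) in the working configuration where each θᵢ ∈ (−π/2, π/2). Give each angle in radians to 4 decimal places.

φ1=0.0° → target in arm frame (-0.0206, -0.0358)
  A cos θ + B sin θ = C:  0.1006·cos θ + -0.3720·sin θ = 0.1007
  √(A²+B²)=0.3854;  θ1 = -1.3067+1.3064 ≈ -0.0003
rotate P by −φ2: (-0.0207, 0.0357, -0.3720)
  e−x'=0.1007;  (l²−L²−(e−x')²−y'²−z²)/2L = 0.1007
  √(A²+B²)=0.3854;  θ2 = -1.3064+1.3065 ≈ 0.0001
arm 3 (φ=240.0°): x'=0.0413, y'=0.0001
  e−x'=0.0387;  (l²−L²−(e−x')²−y'²−z²)/2L = 0.1337
  γ=atan2(-0.3720,0.0387)=-1.4671;  ψ=arccos(0.3576)=1.2051;  θ3=γ+ψ≈-0.2620

θ₁ = -0.0003, θ₂ = 0.0001, θ₃ = -0.2620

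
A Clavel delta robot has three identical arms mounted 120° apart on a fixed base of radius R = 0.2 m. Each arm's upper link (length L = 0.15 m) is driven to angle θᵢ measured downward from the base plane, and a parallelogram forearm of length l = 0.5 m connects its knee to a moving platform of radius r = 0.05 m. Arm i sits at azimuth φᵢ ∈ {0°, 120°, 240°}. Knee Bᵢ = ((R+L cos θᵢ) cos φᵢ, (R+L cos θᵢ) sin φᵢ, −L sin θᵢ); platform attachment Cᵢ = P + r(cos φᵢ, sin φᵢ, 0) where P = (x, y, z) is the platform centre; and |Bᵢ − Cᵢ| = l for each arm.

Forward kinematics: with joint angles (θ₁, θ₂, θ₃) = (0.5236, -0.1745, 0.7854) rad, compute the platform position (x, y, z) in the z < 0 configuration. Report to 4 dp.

(-0.0302, 0.1339, -0.4436)

φ1=0.0°: virtual centre (0.2799, 0.0000, -0.0750), radius l
arm 2 at φ=120.0°: (R−r)+L cos θ2 = 0.2977;  centre 2 = (-0.1489, 0.2578, 0.0260)
arm 3 at φ=240.0°: (R−r)+L cos θ3 = 0.2561;  centre 3 = (-0.1280, -0.2218, -0.1061)
|centre ₂|²−|centre ₁|² = 0.0053;  |centre ₃|²−|centre ₁|² = -0.0072
plane₁₂: -0.8575x+0.5157y+0.2021z = 0.0053
Cramer: x(z) = 0.0016+0.0719z;  y(z) = 0.0131-0.2723z
sphere 1 gives Az²+Bz+C=0 with A=1.0793, B=0.1029, C=-0.1668;  B²−4AC=0.7306;  roots -0.4436, 0.3483;  negative root z = -0.4436
x = -0.0302, y = 0.1339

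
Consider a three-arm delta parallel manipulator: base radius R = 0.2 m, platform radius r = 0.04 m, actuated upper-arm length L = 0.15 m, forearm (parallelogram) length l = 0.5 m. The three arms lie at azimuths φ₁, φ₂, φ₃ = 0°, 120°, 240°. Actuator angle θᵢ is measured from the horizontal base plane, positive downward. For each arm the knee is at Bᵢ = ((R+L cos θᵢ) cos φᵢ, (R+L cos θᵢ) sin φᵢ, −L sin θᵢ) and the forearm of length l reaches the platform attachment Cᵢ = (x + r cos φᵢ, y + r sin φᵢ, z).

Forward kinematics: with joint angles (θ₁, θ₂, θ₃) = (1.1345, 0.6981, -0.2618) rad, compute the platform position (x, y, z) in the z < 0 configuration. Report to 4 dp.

centre 1 = (0.2234·cos0.0°, 0.2234·sin0.0°, -0.1359) = (0.2234, 0.0000, -0.1359)
φ2=120.0°: virtual centre (-0.1375, 0.2381, -0.0964), radius l
φ3=240.0°: virtual centre (-0.1524, -0.2640, 0.0388), radius l
eliminate P² terms by subtracting sphere 1 from 2 and 3
[-0.7217 0.4762 0.0791]·P = 0.0165;  [-0.7517 -0.5281 0.3495]·P = 0.0261
Cramer: x(z) = -0.0286+0.2817z;  y(z) = -0.0087+0.2609z
quadratic in z: (1.1474)z²+(0.1254)z+(-0.1680)=0, √Δ=0.8869 → z ∈ {-0.4411, 0.3318}; z = -0.4411 (taking z<0)
x = -0.1528, y = -0.1238

(-0.1528, -0.1238, -0.4411)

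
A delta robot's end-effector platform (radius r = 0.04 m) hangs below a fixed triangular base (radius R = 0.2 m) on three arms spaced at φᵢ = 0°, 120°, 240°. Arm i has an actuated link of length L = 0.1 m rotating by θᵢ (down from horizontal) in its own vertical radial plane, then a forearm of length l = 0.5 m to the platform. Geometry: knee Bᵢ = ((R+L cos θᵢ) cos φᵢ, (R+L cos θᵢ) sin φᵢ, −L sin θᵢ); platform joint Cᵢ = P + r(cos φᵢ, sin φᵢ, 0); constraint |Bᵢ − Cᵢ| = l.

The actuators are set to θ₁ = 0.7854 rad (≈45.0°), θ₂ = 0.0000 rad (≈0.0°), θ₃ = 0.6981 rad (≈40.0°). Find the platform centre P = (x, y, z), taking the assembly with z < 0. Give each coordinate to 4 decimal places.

(-0.0570, 0.0777, -0.4722)

φ1=0.0°: virtual centre (0.2307, 0.0000, -0.0707), radius l
φ2=120.0°: virtual centre (-0.1300, 0.2252, 0.0000), radius l
φ3=240.0°: virtual centre (-0.1183, -0.2049, -0.0643), radius l
subtract pairs → two planes through P
plane₁₂: -0.7214x+0.4503y+0.1414z = 0.0094
Cramer: x(z) = -0.0077+0.1045z;  y(z) = 0.0085-0.1466z
quadratic in z: (1.0324)z²+(0.0891)z+(-0.1881)=0, √Δ=0.8858 → z ∈ {-0.4722, 0.3859}; z = -0.4722 (taking z<0)
x = -0.0570, y = 0.0777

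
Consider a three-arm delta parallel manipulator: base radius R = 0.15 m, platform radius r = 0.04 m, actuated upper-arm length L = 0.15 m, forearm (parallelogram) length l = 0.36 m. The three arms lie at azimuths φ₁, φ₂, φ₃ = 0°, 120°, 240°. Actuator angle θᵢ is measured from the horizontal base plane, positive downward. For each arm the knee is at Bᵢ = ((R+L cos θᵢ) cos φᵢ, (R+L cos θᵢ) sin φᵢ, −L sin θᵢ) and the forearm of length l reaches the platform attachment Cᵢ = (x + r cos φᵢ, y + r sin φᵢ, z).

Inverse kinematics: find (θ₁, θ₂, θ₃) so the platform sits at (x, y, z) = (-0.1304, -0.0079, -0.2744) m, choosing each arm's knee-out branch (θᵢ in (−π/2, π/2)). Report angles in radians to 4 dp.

φ1=0.0° → target in arm frame (-0.1304, -0.0079)
  e−x'=0.2404;  (l²−L²−(e−x')²−y'²−z²)/2L = -0.0868
  θ1 = atan2(B,A) + arccos(C/0.3648) = 0.9598
φ2=120.0° → target in arm frame (0.0584, 0.1169)
  e−x'=0.0516;  (l²−L²−(e−x')²−y'²−z²)/2L = 0.0516
  θ2 = atan2(B,A) + arccos(C/0.2792) = 0.0002
arm 3 (φ=240.0°): x'=0.0720, y'=-0.1090
  e−x'=0.0380;  (l²−L²−(e−x')²−y'²−z²)/2L = 0.0616
  √(A²+B²)=0.2770;  θ3 = -1.4333+1.3465 ≈ -0.0869

θ₁ = 0.9598, θ₂ = 0.0002, θ₃ = -0.0869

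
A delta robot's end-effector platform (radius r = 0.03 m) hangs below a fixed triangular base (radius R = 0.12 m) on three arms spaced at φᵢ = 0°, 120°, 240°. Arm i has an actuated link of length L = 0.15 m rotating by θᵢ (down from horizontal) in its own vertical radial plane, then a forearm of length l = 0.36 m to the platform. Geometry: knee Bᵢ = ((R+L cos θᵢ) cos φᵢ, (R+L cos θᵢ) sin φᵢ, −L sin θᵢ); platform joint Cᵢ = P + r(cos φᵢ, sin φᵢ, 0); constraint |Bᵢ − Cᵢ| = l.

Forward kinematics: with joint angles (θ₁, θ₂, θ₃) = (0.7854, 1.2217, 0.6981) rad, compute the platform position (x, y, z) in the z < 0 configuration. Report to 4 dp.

φ1=0.0°: virtual centre (0.1961, 0.0000, -0.1061), radius l
φ2=120.0°: virtual centre (-0.0707, 0.1224, -0.1410), radius l
O3 = (0.2049·cos240.0°, 0.2049·sin240.0°, -0.0964) = (-0.1025, -0.1775, -0.0964)
subtract pairs → two planes through P
plane₁₂: -0.5334x+0.2448y+-0.0698z = -0.0099
det = 0.3355;  x = 0.0093+-0.0597z,  y = -0.0201+0.1549z
into |P−O₁|² = l²: 1.0276z² + 0.2282z + -0.0831 = 0;  Δ = 0.3935;  z = -0.4163 or 0.1942 → z<0 root = -0.4163
x = 0.0341, y = -0.0845

(0.0341, -0.0845, -0.4163)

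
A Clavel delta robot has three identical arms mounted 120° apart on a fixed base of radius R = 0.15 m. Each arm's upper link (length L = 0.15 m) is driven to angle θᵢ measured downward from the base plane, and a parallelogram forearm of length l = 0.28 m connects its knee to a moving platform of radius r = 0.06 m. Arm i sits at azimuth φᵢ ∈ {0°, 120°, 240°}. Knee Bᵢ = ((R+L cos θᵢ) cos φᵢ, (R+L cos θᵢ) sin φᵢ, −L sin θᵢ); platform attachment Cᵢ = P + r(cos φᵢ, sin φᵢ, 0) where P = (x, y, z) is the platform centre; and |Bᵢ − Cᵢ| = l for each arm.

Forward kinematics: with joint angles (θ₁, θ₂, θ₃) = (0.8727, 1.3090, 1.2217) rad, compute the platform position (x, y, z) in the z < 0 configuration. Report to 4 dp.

S1 = (0.1864·cos0.0°, 0.1864·sin0.0°, -0.1149) = (0.1864, 0.0000, -0.1149)
φ2=120.0°: virtual centre (-0.0644, 0.1116, -0.1449), radius l
S3 = (0.1413·cos240.0°, 0.1413·sin240.0°, -0.1410) = (-0.0707, -0.1224, -0.1410)
subtract pairs → two planes through P
[-0.5017 0.2231 -0.0600]·P = -0.0104;  [-0.5141 -0.2448 -0.0521]·P = -0.0081
Cramer: x(z) = 0.0183-0.1107z;  y(z) = -0.0053+0.0198z
quadratic in z: (1.0127)z²+(0.2668)z+(-0.0369)=0, √Δ=0.4698 → z ∈ {-0.3637, 0.1002}; z = -0.3637 (taking z<0)
x = 0.0586, y = -0.0125

(0.0586, -0.0125, -0.3637)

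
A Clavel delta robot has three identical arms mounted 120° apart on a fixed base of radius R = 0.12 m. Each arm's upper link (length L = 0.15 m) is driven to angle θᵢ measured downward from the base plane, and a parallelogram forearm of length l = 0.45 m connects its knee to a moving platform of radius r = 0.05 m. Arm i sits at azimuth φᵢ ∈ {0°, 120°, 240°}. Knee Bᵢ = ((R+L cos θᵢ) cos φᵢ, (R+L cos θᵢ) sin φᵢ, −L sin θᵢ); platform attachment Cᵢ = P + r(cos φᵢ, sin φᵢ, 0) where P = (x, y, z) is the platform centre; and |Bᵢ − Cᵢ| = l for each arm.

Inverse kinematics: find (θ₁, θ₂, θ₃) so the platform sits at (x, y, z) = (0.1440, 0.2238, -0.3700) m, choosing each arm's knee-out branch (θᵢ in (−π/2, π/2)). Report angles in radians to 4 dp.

θ₁ = -0.0871, θ₂ = 0.0002, θ₃ = 1.2216

arm 1 (φ=0.0°): x'=0.1440, y'=0.2238
  A=-0.0740, B=-0.3700, C=(l²−L²−A²−y'²−z²)/(2L)=-0.0415
  γ=atan2(-0.3700,-0.0740)=-1.7682;  ψ=arccos(-0.1101)=1.6811;  θ1=γ+ψ≈-0.0871
rotate P by −φ2: (0.1218, -0.2366, -0.3700)
  A=-0.0518, B=-0.3700, C=(l²−L²−A²−y'²−z²)/(2L)=-0.0519
  θ2 = atan2(B,A) + arccos(C/0.3736) = 0.0002
φ3=240.0° → target in arm frame (-0.2658, 0.0128)
  A cos θ + B sin θ = C:  0.3358·cos θ + -0.3700·sin θ = -0.2328
  √(A²+B²)=0.4997;  θ3 = -0.8338+2.0554 ≈ 1.2216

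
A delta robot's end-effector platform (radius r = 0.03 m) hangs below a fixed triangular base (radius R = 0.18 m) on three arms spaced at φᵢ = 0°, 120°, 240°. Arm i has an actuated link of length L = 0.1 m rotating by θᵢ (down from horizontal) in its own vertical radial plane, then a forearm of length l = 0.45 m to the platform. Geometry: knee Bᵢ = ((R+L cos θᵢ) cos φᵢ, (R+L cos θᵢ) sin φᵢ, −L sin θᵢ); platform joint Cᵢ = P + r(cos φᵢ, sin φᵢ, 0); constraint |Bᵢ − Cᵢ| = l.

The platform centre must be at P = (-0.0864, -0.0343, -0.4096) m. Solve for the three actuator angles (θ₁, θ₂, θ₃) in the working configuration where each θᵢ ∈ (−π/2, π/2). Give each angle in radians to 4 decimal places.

arm 1 (φ=0.0°): x'=-0.0864, y'=-0.0343
  A cos θ + B sin θ = C:  0.2364·cos θ + -0.4096·sin θ = -0.1617
  γ=atan2(-0.4096,0.2364)=-1.0473;  ψ=arccos(-0.3418)=1.9197;  θ1=γ+ψ≈0.8723
rotate P by −φ2: (0.0135, 0.0920, -0.4096)
  e−x'=0.1365;  (l²−L²−(e−x')²−y'²−z²)/2L = -0.0118
  √(A²+B²)=0.4317;  θ2 = -1.2491+1.5982 ≈ 0.3491
arm 3 (φ=240.0°): x'=0.0729, y'=-0.0577
  e−x'=0.0771;  (l²−L²−(e−x')²−y'²−z²)/2L = 0.0773
  γ=atan2(-0.4096,0.0771)=-1.3848;  ψ=arccos(0.1854)=1.3843;  θ3=γ+ψ≈-0.0005

θ₁ = 0.8723, θ₂ = 0.3491, θ₃ = -0.0005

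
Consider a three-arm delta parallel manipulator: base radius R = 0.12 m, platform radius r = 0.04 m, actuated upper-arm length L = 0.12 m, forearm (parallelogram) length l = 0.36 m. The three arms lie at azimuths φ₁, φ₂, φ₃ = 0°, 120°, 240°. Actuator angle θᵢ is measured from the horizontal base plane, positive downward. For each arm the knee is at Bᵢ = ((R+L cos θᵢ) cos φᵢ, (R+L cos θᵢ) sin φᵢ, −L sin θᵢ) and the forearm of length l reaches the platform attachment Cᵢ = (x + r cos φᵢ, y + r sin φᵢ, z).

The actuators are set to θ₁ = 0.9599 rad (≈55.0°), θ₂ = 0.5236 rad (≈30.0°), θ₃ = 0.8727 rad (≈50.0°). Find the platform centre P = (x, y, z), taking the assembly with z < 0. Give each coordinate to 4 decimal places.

(-0.0431, 0.0484, -0.3990)

φ1=0.0°: virtual centre (0.1488, 0.0000, -0.0983), radius l
arm 2 at φ=120.0°: (R−r)+L cos θ2 = 0.1839;  S2 = (-0.0920, 0.1593, -0.0600)
φ3=240.0°: virtual centre (-0.0786, -0.1361, -0.0919), radius l
eliminate P² terms by subtracting sphere 1 from 2 and 3
linear system: -0.4816x+0.3186y = 0.0056−0.0766z; -0.4548x+-0.2722y = 0.0013−0.0127z
Cramer: x(z) = -0.0071+0.0902z;  y(z) = 0.0069-0.1040z
into |P−S₁|² = l²: 1.0190z² + 0.1670z + -0.0956 = 0;  Δ = 0.4175;  z = -0.3990 or 0.2351 → z<0 root = -0.3990
x = -0.0431, y = 0.0484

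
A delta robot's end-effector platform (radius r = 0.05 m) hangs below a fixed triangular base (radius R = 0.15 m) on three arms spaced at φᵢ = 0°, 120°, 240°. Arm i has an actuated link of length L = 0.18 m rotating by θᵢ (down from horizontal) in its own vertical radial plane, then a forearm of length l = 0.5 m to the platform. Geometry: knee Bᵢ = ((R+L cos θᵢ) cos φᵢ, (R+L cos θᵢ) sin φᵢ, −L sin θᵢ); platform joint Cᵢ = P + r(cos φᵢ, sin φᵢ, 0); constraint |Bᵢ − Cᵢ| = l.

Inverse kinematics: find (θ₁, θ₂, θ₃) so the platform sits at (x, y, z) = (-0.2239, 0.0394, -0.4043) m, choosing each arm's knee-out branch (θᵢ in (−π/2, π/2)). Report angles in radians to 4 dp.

φ1=0.0° → target in arm frame (-0.2239, 0.0394)
  A cos θ + B sin θ = C:  0.3239·cos θ + -0.4043·sin θ = -0.1453
  γ=atan2(-0.4043,0.3239)=-0.8954;  ψ=arccos(-0.2806)=1.8552;  θ1=γ+ψ≈0.9598
rotate P by −φ2: (0.1461, 0.1742, -0.4043)
  A=-0.0461, B=-0.4043, C=(l²−L²−A²−y'²−z²)/(2L)=0.0602
  √(A²+B²)=0.4069;  θ2 = -1.6843+1.4223 ≈ -0.2620
arm 3 (φ=240.0°): x'=0.0778, y'=-0.2136
  A=0.0222, B=-0.4043, C=(l²−L²−A²−y'²−z²)/(2L)=0.0223
  θ3 = atan2(B,A) + arccos(C/0.4049) = -0.0003

θ₁ = 0.9598, θ₂ = -0.2620, θ₃ = -0.0003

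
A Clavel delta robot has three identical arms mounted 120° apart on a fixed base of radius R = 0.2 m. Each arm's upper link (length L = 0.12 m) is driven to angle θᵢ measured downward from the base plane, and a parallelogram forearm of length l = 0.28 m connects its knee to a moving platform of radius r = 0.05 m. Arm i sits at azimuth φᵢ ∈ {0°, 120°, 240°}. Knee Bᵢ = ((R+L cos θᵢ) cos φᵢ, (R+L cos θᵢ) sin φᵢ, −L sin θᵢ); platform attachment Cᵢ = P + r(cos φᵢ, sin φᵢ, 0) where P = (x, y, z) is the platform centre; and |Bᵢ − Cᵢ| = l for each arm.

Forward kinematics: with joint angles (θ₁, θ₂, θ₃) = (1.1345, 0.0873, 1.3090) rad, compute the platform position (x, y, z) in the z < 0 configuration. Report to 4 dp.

S1 = (0.2007·cos0.0°, 0.2007·sin0.0°, -0.1088) = (0.2007, 0.0000, -0.1088)
S2 = (0.2695·cos120.0°, 0.2695·sin120.0°, -0.0105) = (-0.1348, 0.2334, -0.0105)
φ3=240.0°: virtual centre (-0.0905, -0.1568, -0.1159), radius l
|S₂|²−|S₁|² = 0.0206;  |S₃|²−|S₁|² = -0.0059
[-0.6710 0.4669 0.1966]·P = 0.0206;  [-0.5825 -0.3136 -0.0143]·P = -0.0059
Cramer: x(z) = -0.0077+0.1140z;  y(z) = 0.0331-0.2573z
into |P−S₁|² = l²: 1.0792z² + 0.1530z + -0.0220 = 0;  Δ = 0.1185;  z = -0.2304 or 0.0886 → z<0 root = -0.2304
x = -0.0340, y = 0.0924

(-0.0340, 0.0924, -0.2304)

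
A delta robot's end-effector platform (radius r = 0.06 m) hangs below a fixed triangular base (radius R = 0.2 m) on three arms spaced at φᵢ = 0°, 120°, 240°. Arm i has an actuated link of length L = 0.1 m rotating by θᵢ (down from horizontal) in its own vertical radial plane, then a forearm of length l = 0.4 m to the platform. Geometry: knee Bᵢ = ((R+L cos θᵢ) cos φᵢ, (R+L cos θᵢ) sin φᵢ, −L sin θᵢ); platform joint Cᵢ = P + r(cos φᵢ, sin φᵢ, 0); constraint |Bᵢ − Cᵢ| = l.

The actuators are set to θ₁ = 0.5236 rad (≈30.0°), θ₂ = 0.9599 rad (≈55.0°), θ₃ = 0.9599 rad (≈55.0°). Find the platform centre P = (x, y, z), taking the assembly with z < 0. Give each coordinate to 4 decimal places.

(0.0528, 0.0000, -0.4103)

arm 1 at φ=0.0°: e+L cos θ1 = 0.2266;  O1 = (0.2266, 0.0000, -0.0500)
O2 = (0.1974·cos120.0°, 0.1974·sin120.0°, -0.0819) = (-0.0987, 0.1709, -0.0819)
φ3=240.0°: virtual centre (-0.0987, -0.1709, -0.0819), radius l
eliminate P² terms by subtracting sphere 1 from 2 and 3
linear system: -0.6506x+0.3418y = -0.0082−-0.0638z; -0.6506x+-0.3418y = -0.0082−-0.0638z
det = 0.4448;  x = 0.0126+-0.0981z,  y = 0.0000+0.0000z
into |P−O₁|² = l²: 1.0096z² + 0.1420z + -0.1117 = 0;  Δ = 0.4713;  z = -0.4103 or 0.2696 → z<0 root = -0.4103
x = 0.0528, y = 0.0000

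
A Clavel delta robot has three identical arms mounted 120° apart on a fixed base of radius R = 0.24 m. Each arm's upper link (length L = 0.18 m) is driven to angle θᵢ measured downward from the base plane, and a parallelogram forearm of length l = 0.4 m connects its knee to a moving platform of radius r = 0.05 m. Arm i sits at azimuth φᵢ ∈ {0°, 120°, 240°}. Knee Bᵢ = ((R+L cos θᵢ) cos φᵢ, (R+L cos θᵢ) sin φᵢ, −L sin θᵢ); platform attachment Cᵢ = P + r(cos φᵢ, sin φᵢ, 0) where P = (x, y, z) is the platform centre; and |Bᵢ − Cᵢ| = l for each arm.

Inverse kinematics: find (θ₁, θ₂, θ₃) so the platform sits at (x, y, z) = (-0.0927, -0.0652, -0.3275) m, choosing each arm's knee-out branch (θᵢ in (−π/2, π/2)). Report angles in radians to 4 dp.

θ₁ = 1.1343, θ₂ = 0.7855, θ₃ = 0.1743

φ1=0.0° → target in arm frame (-0.0927, -0.0652)
  e−x'=0.2827;  (l²−L²−(e−x')²−y'²−z²)/2L = -0.1773
  √(A²+B²)=0.4326;  θ1 = -0.8587+1.9930 ≈ 1.1343
rotate P by −φ2: (-0.0101, 0.1129, -0.3275)
  e−x'=0.2001;  (l²−L²−(e−x')²−y'²−z²)/2L = -0.0901
  γ=atan2(-0.3275,0.2001)=-1.0223;  ψ=arccos(-0.2348)=1.8078;  θ2=γ+ψ≈0.7855
rotate P by −φ3: (0.1028, -0.0477, -0.3275)
  A cos θ + B sin θ = C:  0.0872·cos θ + -0.3275·sin θ = 0.0291
  θ3 = atan2(B,A) + arccos(C/0.3389) = 0.1743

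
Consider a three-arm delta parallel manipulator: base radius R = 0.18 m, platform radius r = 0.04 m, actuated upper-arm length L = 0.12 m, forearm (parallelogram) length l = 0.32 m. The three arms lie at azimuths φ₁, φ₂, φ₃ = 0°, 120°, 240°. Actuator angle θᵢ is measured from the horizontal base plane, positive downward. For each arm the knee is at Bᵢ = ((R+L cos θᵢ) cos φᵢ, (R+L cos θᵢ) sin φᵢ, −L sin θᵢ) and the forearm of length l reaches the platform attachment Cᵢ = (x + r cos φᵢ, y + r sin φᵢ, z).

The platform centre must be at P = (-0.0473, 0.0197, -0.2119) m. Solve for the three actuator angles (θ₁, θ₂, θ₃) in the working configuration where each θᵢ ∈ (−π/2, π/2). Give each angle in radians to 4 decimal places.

rotate P by −φ1: (-0.0473, 0.0197, -0.2119)
  A cos θ + B sin θ = C:  0.1873·cos θ + -0.2119·sin θ = 0.0318
  θ1 = atan2(B,A) + arccos(C/0.2828) = 0.6112
φ2=120.0° → target in arm frame (0.0407, 0.0311)
  A cos θ + B sin θ = C:  0.0993·cos θ + -0.2119·sin θ = 0.1345
  θ2 = atan2(B,A) + arccos(C/0.2340) = -0.1740
rotate P by −φ3: (0.0066, -0.0508, -0.2119)
  A cos θ + B sin θ = C:  0.1334·cos θ + -0.2119·sin θ = 0.0947
  √(A²+B²)=0.2504;  θ3 = -1.0089+1.1831 ≈ 0.1742

θ₁ = 0.6112, θ₂ = -0.1740, θ₃ = 0.1742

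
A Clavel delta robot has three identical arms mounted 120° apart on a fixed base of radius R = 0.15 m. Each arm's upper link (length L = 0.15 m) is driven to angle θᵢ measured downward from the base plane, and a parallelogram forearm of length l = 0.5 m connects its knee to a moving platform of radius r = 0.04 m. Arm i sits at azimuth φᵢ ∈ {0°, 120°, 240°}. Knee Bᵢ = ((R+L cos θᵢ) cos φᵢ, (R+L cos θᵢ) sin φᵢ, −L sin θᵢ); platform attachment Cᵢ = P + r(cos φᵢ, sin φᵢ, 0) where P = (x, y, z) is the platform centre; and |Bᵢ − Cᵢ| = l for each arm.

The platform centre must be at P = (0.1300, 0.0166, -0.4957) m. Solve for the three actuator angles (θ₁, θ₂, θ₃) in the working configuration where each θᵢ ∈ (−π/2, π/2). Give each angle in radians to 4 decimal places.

rotate P by −φ1: (0.1300, 0.0166, -0.4957)
  e−x'=-0.0200;  (l²−L²−(e−x')²−y'²−z²)/2L = -0.0630
  θ1 = atan2(B,A) + arccos(C/0.4961) = 0.0870
arm 2 (φ=120.0°): x'=-0.0506, y'=-0.1209
  A=0.1606, B=-0.4957, C=(l²−L²−A²−y'²−z²)/(2L)=-0.1954
  γ=atan2(-0.4957,0.1606)=-1.2574;  ψ=arccos(-0.3751)=1.9553;  θ2=γ+ψ≈0.6978
φ3=240.0° → target in arm frame (-0.0794, 0.1043)
  A cos θ + B sin θ = C:  0.1894·cos θ + -0.4957·sin θ = -0.2165
  θ3 = atan2(B,A) + arccos(C/0.5306) = 0.7852

θ₁ = 0.0870, θ₂ = 0.6978, θ₃ = 0.7852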